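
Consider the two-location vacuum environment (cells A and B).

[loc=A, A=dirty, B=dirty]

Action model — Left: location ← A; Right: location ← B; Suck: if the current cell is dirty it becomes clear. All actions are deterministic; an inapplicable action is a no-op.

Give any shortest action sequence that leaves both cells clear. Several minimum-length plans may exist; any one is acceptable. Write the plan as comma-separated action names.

Suck (#1): loc=A A=clear B=dirty
Right (#2): loc=B A=clear B=dirty
Suck (#3): loc=B A=clear B=clear
min 3: Suck A + move + Suck B

Suck, Right, Suck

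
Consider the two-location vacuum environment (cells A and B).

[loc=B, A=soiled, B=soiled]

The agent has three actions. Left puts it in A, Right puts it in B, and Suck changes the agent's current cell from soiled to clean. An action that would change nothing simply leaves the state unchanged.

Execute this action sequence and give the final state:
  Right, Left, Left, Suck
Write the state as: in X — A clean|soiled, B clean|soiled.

in A — A clean, B soiled

1. Right → in B — A soiled, B soiled
2. Left → in A — A soiled, B soiled
3. Left → in A — A soiled, B soiled
4. Suck → in A — A clean, B soiled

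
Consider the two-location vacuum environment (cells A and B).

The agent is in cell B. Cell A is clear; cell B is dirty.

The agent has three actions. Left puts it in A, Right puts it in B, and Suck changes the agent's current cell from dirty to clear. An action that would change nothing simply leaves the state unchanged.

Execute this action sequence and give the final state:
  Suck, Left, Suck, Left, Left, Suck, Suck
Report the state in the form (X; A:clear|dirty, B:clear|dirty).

Suck (#1): (B; A:clear, B:clear)
Left (#2): (A; A:clear, B:clear)
Suck (#3): (A; A:clear, B:clear)
Left (#4): (A; A:clear, B:clear)
Left (#5): (A; A:clear, B:clear)
Suck (#6): (A; A:clear, B:clear)
Suck (#7): (A; A:clear, B:clear)

(A; A:clear, B:clear)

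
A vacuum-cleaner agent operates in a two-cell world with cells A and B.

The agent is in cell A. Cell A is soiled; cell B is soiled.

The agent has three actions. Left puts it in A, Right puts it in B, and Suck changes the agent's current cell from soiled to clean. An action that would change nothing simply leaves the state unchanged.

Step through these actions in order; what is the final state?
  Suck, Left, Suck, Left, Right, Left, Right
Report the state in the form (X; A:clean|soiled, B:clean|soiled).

Suck (#1): (A; A:clean, B:soiled)
Left (#2): (A; A:clean, B:soiled)
Suck (#3): (A; A:clean, B:soiled)
Left (#4): (A; A:clean, B:soiled)
Right (#5): (B; A:clean, B:soiled)
Left (#6): (A; A:clean, B:soiled)
Right (#7): (B; A:clean, B:soiled)

(B; A:clean, B:soiled)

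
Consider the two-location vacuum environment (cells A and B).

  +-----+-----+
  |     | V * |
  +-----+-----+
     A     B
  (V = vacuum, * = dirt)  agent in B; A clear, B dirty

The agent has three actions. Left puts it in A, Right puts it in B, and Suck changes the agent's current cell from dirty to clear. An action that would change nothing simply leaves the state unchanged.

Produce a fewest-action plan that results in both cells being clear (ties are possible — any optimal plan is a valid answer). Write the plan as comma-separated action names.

Suck

1) do Suck; now loc=B A=clear B=clear
min 1: B is dirty, one Suck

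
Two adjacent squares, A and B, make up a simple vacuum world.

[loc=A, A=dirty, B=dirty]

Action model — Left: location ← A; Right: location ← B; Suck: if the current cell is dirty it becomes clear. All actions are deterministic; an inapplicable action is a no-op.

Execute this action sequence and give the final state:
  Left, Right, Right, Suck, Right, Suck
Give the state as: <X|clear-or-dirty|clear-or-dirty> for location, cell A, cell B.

<B|dirty|clear>

step 1/6 (Left): <A|dirty|dirty>
step 2/6 (Right): <B|dirty|dirty>
step 3/6 (Right): <B|dirty|dirty>
step 4/6 (Suck): <B|dirty|clear>
step 5/6 (Right): <B|dirty|clear>
step 6/6 (Suck): <B|dirty|clear>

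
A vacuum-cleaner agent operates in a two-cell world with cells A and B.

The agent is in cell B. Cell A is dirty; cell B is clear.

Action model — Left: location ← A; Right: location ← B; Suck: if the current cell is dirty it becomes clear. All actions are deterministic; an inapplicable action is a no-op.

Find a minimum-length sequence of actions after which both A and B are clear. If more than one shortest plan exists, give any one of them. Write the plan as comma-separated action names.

Left, Suck

1. Left → in A — A dirty, B clear
2. Suck → in A — A clear, B clear
min 2: go A then Suck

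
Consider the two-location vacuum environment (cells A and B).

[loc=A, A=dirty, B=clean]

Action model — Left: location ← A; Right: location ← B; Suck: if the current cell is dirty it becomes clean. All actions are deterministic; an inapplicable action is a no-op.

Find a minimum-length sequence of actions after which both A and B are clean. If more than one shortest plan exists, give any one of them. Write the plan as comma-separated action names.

Suck (#1): <A|clean|clean>
min 1: A is dirty, one Suck

Suck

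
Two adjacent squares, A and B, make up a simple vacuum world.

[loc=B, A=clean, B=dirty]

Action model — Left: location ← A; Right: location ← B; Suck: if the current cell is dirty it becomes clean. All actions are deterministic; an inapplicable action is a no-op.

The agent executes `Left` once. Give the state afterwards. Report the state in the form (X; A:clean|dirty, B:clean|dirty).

(A; A:clean, B:dirty)

start: (B; A:clean, B:dirty)
Left (#1): (A; A:clean, B:dirty)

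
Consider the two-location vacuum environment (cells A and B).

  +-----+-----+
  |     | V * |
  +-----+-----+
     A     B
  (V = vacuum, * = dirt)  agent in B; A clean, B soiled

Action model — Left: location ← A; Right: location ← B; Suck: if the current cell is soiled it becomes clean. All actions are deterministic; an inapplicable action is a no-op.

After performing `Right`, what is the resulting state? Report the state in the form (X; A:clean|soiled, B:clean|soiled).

(B; A:clean, B:soiled)

start: (B; A:clean, B:soiled)
step 1/1 (Right): (B; A:clean, B:soiled)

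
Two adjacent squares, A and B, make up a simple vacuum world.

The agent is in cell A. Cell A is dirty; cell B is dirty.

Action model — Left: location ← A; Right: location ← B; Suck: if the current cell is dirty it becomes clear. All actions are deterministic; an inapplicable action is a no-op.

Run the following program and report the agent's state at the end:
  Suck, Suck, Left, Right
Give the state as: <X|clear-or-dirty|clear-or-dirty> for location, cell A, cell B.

<B|clear|dirty>

step 1/4 (Suck): <A|clear|dirty>
step 2/4 (Suck): <A|clear|dirty>
step 3/4 (Left): <A|clear|dirty>
step 4/4 (Right): <B|clear|dirty>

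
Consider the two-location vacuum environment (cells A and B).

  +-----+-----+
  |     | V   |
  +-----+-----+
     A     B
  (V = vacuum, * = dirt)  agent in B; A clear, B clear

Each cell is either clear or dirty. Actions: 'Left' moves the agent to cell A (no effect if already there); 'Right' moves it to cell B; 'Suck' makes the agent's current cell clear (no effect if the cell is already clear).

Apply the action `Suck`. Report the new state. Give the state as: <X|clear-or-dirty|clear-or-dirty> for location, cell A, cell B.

start: <B|clear|clear>
1. Suck → <B|clear|clear>

<B|clear|clear>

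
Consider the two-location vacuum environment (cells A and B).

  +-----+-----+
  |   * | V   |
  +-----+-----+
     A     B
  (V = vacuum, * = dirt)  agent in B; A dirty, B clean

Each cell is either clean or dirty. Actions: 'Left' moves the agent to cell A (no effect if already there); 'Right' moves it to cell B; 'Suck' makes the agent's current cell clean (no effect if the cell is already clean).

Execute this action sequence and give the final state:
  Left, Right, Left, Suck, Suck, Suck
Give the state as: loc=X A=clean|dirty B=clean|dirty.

loc=A A=clean B=clean

1. Left → loc=A A=dirty B=clean
2. Right → loc=B A=dirty B=clean
3. Left → loc=A A=dirty B=clean
4. Suck → loc=A A=clean B=clean
5. Suck → loc=A A=clean B=clean
6. Suck → loc=A A=clean B=clean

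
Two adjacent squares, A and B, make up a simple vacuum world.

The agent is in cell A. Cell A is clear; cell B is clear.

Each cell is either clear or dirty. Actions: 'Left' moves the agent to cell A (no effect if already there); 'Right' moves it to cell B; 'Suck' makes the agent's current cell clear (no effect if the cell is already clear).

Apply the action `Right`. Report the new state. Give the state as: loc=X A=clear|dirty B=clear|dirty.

start: loc=A A=clear B=clear
t=1 Right ⇒ loc=B A=clear B=clear

loc=B A=clear B=clear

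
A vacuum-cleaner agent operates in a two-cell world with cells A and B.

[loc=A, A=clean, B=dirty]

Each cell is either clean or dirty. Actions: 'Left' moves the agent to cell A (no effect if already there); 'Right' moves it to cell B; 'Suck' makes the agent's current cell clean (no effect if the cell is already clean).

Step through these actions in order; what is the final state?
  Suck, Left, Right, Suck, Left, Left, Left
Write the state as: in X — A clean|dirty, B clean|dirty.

in A — A clean, B clean

t=1 Suck ⇒ in A — A clean, B dirty
t=2 Left ⇒ in A — A clean, B dirty
t=3 Right ⇒ in B — A clean, B dirty
t=4 Suck ⇒ in B — A clean, B clean
t=5 Left ⇒ in A — A clean, B clean
t=6 Left ⇒ in A — A clean, B clean
t=7 Left ⇒ in A — A clean, B clean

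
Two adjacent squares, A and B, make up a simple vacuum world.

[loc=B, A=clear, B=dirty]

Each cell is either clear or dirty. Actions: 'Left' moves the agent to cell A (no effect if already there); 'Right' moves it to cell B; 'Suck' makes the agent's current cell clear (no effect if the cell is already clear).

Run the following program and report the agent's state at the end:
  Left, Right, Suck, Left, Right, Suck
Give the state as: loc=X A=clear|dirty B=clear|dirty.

loc=B A=clear B=clear

1) do Left; now loc=A A=clear B=dirty
2) do Right; now loc=B A=clear B=dirty
3) do Suck; now loc=B A=clear B=clear
4) do Left; now loc=A A=clear B=clear
5) do Right; now loc=B A=clear B=clear
6) do Suck; now loc=B A=clear B=clear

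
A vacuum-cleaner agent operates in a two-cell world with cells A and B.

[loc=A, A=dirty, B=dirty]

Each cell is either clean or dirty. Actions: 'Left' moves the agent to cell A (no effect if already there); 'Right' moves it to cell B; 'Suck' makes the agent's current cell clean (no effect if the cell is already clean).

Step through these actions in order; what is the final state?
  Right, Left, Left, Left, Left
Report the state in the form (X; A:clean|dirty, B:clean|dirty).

(A; A:dirty, B:dirty)

step 1/5 (Right): (B; A:dirty, B:dirty)
step 2/5 (Left): (A; A:dirty, B:dirty)
step 3/5 (Left): (A; A:dirty, B:dirty)
step 4/5 (Left): (A; A:dirty, B:dirty)
step 5/5 (Left): (A; A:dirty, B:dirty)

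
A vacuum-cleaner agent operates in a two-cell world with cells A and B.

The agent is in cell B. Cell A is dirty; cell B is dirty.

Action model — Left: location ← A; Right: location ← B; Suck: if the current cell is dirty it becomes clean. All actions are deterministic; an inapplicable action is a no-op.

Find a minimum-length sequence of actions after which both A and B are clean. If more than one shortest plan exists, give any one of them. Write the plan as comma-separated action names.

[1] after Suck: in B — A dirty, B clean
[2] after Left: in A — A dirty, B clean
[3] after Suck: in A — A clean, B clean
min 3: Suck B + move + Suck A

Suck, Left, Suck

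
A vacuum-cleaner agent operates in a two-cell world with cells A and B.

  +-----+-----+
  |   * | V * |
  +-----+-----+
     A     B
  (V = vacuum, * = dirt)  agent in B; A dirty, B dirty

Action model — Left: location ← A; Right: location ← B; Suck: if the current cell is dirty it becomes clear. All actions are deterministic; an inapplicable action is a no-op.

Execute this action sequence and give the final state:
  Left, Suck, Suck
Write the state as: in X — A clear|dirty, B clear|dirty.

in A — A clear, B dirty

[1] after Left: in A — A dirty, B dirty
[2] after Suck: in A — A clear, B dirty
[3] after Suck: in A — A clear, B dirty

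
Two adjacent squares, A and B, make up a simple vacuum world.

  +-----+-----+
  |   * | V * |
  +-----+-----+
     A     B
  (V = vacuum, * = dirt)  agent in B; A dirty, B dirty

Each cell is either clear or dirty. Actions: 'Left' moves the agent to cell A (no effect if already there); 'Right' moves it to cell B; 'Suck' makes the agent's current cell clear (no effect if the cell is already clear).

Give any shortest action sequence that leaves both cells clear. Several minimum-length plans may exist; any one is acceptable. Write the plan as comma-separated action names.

Suck, Left, Suck

1. Suck → (B; A:dirty, B:clear)
2. Left → (A; A:dirty, B:clear)
3. Suck → (A; A:clear, B:clear)
min 3: Suck B + move + Suck A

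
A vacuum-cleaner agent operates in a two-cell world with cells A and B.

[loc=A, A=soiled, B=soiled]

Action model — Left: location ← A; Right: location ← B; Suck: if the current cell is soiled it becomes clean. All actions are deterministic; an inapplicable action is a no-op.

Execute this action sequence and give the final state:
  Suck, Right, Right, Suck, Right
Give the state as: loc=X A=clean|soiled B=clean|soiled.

loc=B A=clean B=clean

1. Suck → loc=A A=clean B=soiled
2. Right → loc=B A=clean B=soiled
3. Right → loc=B A=clean B=soiled
4. Suck → loc=B A=clean B=clean
5. Right → loc=B A=clean B=clean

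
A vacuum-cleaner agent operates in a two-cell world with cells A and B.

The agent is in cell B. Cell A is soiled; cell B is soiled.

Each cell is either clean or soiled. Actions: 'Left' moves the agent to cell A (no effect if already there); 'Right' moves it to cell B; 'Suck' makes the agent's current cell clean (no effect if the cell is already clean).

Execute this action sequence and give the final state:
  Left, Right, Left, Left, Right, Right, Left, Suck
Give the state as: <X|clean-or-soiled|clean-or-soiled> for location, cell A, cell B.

<A|clean|soiled>

step 1/8 (Left): <A|soiled|soiled>
step 2/8 (Right): <B|soiled|soiled>
step 3/8 (Left): <A|soiled|soiled>
step 4/8 (Left): <A|soiled|soiled>
step 5/8 (Right): <B|soiled|soiled>
step 6/8 (Right): <B|soiled|soiled>
step 7/8 (Left): <A|soiled|soiled>
step 8/8 (Suck): <A|clean|soiled>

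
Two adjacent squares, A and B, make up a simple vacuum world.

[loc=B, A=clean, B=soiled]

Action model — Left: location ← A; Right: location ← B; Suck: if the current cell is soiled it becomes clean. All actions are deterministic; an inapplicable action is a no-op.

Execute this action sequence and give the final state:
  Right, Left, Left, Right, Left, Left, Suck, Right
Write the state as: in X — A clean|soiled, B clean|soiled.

Right (#1): in B — A clean, B soiled
Left (#2): in A — A clean, B soiled
Left (#3): in A — A clean, B soiled
Right (#4): in B — A clean, B soiled
Left (#5): in A — A clean, B soiled
Left (#6): in A — A clean, B soiled
Suck (#7): in A — A clean, B soiled
Right (#8): in B — A clean, B soiled

in B — A clean, B soiled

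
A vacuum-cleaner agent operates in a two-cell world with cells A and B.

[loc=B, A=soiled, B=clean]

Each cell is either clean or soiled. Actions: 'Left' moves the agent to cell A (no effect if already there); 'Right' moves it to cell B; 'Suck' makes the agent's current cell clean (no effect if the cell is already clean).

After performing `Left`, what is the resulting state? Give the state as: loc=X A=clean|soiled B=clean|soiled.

loc=A A=soiled B=clean

start: loc=B A=soiled B=clean
[1] after Left: loc=A A=soiled B=clean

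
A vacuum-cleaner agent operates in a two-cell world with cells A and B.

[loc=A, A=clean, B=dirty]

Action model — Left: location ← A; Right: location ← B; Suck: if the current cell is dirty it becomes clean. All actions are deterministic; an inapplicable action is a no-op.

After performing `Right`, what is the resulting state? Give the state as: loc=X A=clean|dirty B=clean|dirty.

start: loc=A A=clean B=dirty
t=1 Right ⇒ loc=B A=clean B=dirty

loc=B A=clean B=dirty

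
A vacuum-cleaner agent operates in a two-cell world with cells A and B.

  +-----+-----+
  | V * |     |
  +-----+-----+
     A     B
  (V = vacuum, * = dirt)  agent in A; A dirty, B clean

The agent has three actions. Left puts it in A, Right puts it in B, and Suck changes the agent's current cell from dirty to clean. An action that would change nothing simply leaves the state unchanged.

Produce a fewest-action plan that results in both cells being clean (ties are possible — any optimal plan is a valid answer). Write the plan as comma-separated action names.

[1] after Suck: (A; A:clean, B:clean)
min 1: A is dirty, one Suck

Suck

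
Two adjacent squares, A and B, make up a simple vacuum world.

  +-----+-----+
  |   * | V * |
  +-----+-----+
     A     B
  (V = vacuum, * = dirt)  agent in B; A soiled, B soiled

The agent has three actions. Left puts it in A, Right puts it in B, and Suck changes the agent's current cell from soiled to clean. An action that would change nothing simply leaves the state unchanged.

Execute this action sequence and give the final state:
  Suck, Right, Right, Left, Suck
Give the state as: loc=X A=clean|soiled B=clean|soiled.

1) do Suck; now loc=B A=soiled B=clean
2) do Right; now loc=B A=soiled B=clean
3) do Right; now loc=B A=soiled B=clean
4) do Left; now loc=A A=soiled B=clean
5) do Suck; now loc=A A=clean B=clean

loc=A A=clean B=clean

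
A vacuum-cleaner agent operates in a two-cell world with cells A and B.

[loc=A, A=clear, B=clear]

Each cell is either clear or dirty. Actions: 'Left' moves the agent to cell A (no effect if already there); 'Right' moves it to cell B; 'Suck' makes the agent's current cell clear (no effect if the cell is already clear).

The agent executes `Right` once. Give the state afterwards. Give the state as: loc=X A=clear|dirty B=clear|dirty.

loc=B A=clear B=clear

start: loc=A A=clear B=clear
step 1/1 (Right): loc=B A=clear B=clear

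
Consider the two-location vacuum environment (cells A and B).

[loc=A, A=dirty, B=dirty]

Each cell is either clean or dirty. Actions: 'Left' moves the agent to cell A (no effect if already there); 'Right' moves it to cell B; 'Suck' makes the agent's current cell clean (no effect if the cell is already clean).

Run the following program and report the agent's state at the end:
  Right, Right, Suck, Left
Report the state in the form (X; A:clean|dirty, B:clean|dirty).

t=1 Right ⇒ (B; A:dirty, B:dirty)
t=2 Right ⇒ (B; A:dirty, B:dirty)
t=3 Suck ⇒ (B; A:dirty, B:clean)
t=4 Left ⇒ (A; A:dirty, B:clean)

(A; A:dirty, B:clean)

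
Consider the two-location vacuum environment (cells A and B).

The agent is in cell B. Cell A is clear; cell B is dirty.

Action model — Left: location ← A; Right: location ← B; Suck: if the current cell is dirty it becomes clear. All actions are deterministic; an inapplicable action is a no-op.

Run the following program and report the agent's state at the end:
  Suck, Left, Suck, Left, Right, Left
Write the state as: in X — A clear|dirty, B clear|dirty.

in A — A clear, B clear

Suck (#1): in B — A clear, B clear
Left (#2): in A — A clear, B clear
Suck (#3): in A — A clear, B clear
Left (#4): in A — A clear, B clear
Right (#5): in B — A clear, B clear
Left (#6): in A — A clear, B clear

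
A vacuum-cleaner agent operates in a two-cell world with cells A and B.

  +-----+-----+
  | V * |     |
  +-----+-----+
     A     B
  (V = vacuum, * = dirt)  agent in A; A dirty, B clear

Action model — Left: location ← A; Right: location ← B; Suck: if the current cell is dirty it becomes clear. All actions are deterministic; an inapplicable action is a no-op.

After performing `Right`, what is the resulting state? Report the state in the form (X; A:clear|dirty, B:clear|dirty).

(B; A:dirty, B:clear)

start: (A; A:dirty, B:clear)
Right (#1): (B; A:dirty, B:clear)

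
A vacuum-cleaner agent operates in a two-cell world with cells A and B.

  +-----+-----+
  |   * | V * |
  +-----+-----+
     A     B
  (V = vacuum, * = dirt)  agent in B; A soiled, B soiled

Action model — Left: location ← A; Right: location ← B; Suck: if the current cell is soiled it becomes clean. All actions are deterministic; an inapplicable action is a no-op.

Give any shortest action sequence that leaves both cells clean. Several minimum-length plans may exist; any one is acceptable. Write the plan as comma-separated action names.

Suck, Left, Suck

t=1 Suck ⇒ (B; A:soiled, B:clean)
t=2 Left ⇒ (A; A:soiled, B:clean)
t=3 Suck ⇒ (A; A:clean, B:clean)
min 3: Suck B + move + Suck A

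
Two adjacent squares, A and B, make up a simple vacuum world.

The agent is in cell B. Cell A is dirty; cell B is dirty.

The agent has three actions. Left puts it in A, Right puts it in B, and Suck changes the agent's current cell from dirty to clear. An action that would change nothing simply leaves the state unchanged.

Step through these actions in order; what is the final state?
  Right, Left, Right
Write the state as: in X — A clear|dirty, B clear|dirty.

in B — A dirty, B dirty

step 1/3 (Right): in B — A dirty, B dirty
step 2/3 (Left): in A — A dirty, B dirty
step 3/3 (Right): in B — A dirty, B dirty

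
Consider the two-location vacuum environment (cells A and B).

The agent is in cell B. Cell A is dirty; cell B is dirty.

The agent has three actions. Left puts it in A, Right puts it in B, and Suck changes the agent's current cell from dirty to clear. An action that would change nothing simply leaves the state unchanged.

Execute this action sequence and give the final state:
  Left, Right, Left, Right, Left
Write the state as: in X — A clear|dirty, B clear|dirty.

step 1/5 (Left): in A — A dirty, B dirty
step 2/5 (Right): in B — A dirty, B dirty
step 3/5 (Left): in A — A dirty, B dirty
step 4/5 (Right): in B — A dirty, B dirty
step 5/5 (Left): in A — A dirty, B dirty

in A — A dirty, B dirty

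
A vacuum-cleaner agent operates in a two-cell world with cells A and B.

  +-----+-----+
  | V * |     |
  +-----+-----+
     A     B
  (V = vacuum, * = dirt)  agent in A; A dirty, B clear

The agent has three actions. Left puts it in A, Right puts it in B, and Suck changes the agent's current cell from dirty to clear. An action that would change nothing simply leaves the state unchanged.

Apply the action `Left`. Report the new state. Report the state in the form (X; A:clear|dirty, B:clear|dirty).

(A; A:dirty, B:clear)

start: (A; A:dirty, B:clear)
step 1/1 (Left): (A; A:dirty, B:clear)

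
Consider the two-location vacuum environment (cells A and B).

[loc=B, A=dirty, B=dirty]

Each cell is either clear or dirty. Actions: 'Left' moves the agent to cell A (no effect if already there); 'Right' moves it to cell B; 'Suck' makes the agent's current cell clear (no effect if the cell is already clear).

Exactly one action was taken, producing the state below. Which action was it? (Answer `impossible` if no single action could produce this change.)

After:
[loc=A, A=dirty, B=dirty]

try  Left: in A — A dirty, B dirty  ← match
try Right: in B — A dirty, B dirty
try  Suck: in B — A dirty, B clear

Left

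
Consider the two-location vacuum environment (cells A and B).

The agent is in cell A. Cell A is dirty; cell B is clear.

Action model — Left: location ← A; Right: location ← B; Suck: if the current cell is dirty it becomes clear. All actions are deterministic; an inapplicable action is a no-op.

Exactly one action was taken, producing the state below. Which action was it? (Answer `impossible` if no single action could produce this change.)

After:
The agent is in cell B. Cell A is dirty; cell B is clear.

try  Left: (A; A:dirty, B:clear)
try Right: (B; A:dirty, B:clear)  ← match
try  Suck: (A; A:clear, B:clear)

Right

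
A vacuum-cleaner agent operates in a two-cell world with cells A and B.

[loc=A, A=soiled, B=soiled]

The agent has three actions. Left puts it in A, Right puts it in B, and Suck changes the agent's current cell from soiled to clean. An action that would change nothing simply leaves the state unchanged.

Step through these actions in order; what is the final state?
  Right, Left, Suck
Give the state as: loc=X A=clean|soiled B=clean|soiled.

loc=A A=clean B=soiled

[1] after Right: loc=B A=soiled B=soiled
[2] after Left: loc=A A=soiled B=soiled
[3] after Suck: loc=A A=clean B=soiled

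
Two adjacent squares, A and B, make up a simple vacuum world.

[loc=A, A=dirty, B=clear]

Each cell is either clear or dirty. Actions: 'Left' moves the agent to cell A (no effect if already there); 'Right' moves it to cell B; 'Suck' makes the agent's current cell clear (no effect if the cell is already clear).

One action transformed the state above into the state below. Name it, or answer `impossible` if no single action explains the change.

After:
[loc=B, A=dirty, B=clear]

try  Left: <A|dirty|clear>
try Right: <B|dirty|clear>  ← match
try  Suck: <A|clear|clear>

Right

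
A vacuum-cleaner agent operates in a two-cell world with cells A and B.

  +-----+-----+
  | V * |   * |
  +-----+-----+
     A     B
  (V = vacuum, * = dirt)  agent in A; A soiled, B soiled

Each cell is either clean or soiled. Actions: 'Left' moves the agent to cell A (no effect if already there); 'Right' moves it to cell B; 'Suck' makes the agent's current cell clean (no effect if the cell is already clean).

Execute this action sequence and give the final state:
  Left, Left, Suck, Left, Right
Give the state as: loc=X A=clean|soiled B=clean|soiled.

t=1 Left ⇒ loc=A A=soiled B=soiled
t=2 Left ⇒ loc=A A=soiled B=soiled
t=3 Suck ⇒ loc=A A=clean B=soiled
t=4 Left ⇒ loc=A A=clean B=soiled
t=5 Right ⇒ loc=B A=clean B=soiled

loc=B A=clean B=soiled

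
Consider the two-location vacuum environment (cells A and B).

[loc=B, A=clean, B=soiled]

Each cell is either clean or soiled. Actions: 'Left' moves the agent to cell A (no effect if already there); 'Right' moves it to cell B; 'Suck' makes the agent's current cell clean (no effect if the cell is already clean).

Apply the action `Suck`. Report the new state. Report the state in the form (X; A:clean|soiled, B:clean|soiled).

(B; A:clean, B:clean)

start: (B; A:clean, B:soiled)
t=1 Suck ⇒ (B; A:clean, B:clean)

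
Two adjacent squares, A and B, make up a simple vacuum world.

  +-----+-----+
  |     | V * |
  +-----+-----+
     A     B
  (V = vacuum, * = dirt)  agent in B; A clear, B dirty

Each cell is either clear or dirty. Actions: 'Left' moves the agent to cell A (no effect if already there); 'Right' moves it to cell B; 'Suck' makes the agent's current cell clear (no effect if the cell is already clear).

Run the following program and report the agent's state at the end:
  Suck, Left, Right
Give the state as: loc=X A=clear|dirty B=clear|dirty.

1) do Suck; now loc=B A=clear B=clear
2) do Left; now loc=A A=clear B=clear
3) do Right; now loc=B A=clear B=clear

loc=B A=clear B=clear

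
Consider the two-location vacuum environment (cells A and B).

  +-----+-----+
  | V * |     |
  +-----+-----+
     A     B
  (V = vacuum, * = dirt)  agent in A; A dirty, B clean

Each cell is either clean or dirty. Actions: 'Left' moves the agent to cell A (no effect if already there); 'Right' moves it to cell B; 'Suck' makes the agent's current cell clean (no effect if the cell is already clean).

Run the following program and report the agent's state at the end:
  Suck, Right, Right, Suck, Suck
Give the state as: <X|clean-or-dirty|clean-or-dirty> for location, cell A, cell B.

[1] after Suck: <A|clean|clean>
[2] after Right: <B|clean|clean>
[3] after Right: <B|clean|clean>
[4] after Suck: <B|clean|clean>
[5] after Suck: <B|clean|clean>

<B|clean|clean>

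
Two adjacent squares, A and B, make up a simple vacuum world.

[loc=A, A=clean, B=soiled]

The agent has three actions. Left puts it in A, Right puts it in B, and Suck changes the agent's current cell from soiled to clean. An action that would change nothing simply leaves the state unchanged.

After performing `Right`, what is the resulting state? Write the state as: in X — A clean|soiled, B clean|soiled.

in B — A clean, B soiled

start: in A — A clean, B soiled
Right (#1): in B — A clean, B soiled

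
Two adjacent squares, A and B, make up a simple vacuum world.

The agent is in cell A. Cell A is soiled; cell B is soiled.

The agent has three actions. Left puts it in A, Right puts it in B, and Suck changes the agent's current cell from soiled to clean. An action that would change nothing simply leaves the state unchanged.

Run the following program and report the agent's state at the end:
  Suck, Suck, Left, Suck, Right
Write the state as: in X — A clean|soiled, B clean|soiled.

1. Suck → in A — A clean, B soiled
2. Suck → in A — A clean, B soiled
3. Left → in A — A clean, B soiled
4. Suck → in A — A clean, B soiled
5. Right → in B — A clean, B soiled

in B — A clean, B soiled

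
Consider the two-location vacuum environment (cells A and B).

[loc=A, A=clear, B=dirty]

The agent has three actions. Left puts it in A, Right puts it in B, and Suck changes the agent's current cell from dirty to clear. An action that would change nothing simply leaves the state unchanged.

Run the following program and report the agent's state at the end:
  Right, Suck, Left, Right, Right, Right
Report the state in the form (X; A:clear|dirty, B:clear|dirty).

(B; A:clear, B:clear)

Right (#1): (B; A:clear, B:dirty)
Suck (#2): (B; A:clear, B:clear)
Left (#3): (A; A:clear, B:clear)
Right (#4): (B; A:clear, B:clear)
Right (#5): (B; A:clear, B:clear)
Right (#6): (B; A:clear, B:clear)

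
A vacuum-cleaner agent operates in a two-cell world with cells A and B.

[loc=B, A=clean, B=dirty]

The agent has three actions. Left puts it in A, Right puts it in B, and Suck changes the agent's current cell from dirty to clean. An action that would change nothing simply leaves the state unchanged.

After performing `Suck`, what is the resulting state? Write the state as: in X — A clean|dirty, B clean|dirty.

start: in B — A clean, B dirty
Suck (#1): in B — A clean, B clean

in B — A clean, B clean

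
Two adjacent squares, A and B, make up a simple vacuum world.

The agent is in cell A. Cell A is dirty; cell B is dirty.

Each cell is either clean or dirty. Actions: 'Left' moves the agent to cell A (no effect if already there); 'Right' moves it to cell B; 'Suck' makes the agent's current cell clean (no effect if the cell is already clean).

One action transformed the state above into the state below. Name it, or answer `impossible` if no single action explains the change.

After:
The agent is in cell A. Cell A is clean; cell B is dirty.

Suck

try  Left: (A; A:dirty, B:dirty)
try Right: (B; A:dirty, B:dirty)
try  Suck: (A; A:clean, B:dirty)  ← match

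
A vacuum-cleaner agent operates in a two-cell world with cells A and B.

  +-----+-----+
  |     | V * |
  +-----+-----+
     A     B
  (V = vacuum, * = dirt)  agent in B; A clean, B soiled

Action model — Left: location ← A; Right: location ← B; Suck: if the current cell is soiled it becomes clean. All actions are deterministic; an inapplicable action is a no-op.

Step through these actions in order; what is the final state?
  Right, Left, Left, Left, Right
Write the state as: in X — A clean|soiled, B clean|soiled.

step 1/5 (Right): in B — A clean, B soiled
step 2/5 (Left): in A — A clean, B soiled
step 3/5 (Left): in A — A clean, B soiled
step 4/5 (Left): in A — A clean, B soiled
step 5/5 (Right): in B — A clean, B soiled

in B — A clean, B soiled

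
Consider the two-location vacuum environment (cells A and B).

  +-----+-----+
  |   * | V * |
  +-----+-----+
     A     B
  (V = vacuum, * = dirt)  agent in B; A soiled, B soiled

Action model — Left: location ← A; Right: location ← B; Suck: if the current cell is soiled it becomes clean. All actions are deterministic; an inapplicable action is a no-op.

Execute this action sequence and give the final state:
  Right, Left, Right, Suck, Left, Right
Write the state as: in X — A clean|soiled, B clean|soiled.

Right (#1): in B — A soiled, B soiled
Left (#2): in A — A soiled, B soiled
Right (#3): in B — A soiled, B soiled
Suck (#4): in B — A soiled, B clean
Left (#5): in A — A soiled, B clean
Right (#6): in B — A soiled, B clean

in B — A soiled, B clean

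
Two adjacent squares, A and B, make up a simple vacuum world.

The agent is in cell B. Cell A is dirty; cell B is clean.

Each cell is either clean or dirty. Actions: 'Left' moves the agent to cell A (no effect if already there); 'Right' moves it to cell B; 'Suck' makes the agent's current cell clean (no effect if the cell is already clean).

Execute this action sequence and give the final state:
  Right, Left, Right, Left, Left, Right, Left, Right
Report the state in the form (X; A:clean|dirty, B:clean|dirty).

t=1 Right ⇒ (B; A:dirty, B:clean)
t=2 Left ⇒ (A; A:dirty, B:clean)
t=3 Right ⇒ (B; A:dirty, B:clean)
t=4 Left ⇒ (A; A:dirty, B:clean)
t=5 Left ⇒ (A; A:dirty, B:clean)
t=6 Right ⇒ (B; A:dirty, B:clean)
t=7 Left ⇒ (A; A:dirty, B:clean)
t=8 Right ⇒ (B; A:dirty, B:clean)

(B; A:dirty, B:clean)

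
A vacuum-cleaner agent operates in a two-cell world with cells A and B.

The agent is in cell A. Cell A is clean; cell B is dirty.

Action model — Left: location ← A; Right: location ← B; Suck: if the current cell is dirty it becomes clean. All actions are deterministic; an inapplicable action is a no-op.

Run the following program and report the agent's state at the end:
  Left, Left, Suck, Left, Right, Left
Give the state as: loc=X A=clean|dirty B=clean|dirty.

1. Left → loc=A A=clean B=dirty
2. Left → loc=A A=clean B=dirty
3. Suck → loc=A A=clean B=dirty
4. Left → loc=A A=clean B=dirty
5. Right → loc=B A=clean B=dirty
6. Left → loc=A A=clean B=dirty

loc=A A=clean B=dirty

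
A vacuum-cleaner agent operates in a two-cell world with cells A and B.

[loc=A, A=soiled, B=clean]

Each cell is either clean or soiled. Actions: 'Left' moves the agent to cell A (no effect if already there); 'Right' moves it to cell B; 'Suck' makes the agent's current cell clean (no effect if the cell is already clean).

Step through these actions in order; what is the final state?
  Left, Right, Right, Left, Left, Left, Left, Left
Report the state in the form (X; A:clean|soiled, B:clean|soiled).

(A; A:soiled, B:clean)

1) do Left; now (A; A:soiled, B:clean)
2) do Right; now (B; A:soiled, B:clean)
3) do Right; now (B; A:soiled, B:clean)
4) do Left; now (A; A:soiled, B:clean)
5) do Left; now (A; A:soiled, B:clean)
6) do Left; now (A; A:soiled, B:clean)
7) do Left; now (A; A:soiled, B:clean)
8) do Left; now (A; A:soiled, B:clean)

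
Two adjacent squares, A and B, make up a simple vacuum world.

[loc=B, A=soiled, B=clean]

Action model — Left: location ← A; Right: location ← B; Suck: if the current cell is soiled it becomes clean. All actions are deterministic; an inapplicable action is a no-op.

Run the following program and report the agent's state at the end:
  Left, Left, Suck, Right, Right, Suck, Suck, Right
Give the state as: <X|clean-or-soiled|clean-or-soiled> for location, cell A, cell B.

<B|clean|clean>

[1] after Left: <A|soiled|clean>
[2] after Left: <A|soiled|clean>
[3] after Suck: <A|clean|clean>
[4] after Right: <B|clean|clean>
[5] after Right: <B|clean|clean>
[6] after Suck: <B|clean|clean>
[7] after Suck: <B|clean|clean>
[8] after Right: <B|clean|clean>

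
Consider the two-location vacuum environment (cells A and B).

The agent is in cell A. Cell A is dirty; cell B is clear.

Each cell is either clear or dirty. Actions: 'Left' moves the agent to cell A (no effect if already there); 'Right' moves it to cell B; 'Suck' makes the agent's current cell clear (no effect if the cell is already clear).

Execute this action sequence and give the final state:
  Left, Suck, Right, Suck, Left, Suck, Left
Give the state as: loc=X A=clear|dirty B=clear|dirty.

[1] after Left: loc=A A=dirty B=clear
[2] after Suck: loc=A A=clear B=clear
[3] after Right: loc=B A=clear B=clear
[4] after Suck: loc=B A=clear B=clear
[5] after Left: loc=A A=clear B=clear
[6] after Suck: loc=A A=clear B=clear
[7] after Left: loc=A A=clear B=clear

loc=A A=clear B=clear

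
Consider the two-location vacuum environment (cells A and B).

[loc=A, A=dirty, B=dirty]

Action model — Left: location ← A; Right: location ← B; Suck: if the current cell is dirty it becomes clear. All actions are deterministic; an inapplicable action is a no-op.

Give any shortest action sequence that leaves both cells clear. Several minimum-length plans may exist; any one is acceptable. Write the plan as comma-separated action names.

1) do Suck; now loc=A A=clear B=dirty
2) do Right; now loc=B A=clear B=dirty
3) do Suck; now loc=B A=clear B=clear
min 3: Suck A + move + Suck B

Suck, Right, Suck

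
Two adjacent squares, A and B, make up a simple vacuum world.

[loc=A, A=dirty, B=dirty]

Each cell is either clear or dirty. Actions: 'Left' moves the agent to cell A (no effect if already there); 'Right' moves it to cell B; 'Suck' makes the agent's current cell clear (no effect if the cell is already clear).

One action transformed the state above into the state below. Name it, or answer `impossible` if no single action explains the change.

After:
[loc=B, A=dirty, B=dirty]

try  Left: loc=A A=dirty B=dirty
try Right: loc=B A=dirty B=dirty  ← match
try  Suck: loc=A A=clear B=dirty

Right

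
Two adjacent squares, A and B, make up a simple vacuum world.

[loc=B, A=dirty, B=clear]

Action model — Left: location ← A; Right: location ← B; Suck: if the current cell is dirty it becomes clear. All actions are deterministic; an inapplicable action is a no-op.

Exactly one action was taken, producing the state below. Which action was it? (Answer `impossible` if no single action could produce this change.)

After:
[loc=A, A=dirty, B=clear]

Left

try  Left: in A — A dirty, B clear  ← match
try Right: in B — A dirty, B clear
try  Suck: in B — A dirty, B clear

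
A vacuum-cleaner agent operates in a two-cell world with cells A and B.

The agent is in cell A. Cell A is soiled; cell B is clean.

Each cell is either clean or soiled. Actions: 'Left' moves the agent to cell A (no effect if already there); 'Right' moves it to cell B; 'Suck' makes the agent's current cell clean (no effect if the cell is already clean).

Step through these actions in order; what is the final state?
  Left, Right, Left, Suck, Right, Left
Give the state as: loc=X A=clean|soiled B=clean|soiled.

step 1/6 (Left): loc=A A=soiled B=clean
step 2/6 (Right): loc=B A=soiled B=clean
step 3/6 (Left): loc=A A=soiled B=clean
step 4/6 (Suck): loc=A A=clean B=clean
step 5/6 (Right): loc=B A=clean B=clean
step 6/6 (Left): loc=A A=clean B=clean

loc=A A=clean B=clean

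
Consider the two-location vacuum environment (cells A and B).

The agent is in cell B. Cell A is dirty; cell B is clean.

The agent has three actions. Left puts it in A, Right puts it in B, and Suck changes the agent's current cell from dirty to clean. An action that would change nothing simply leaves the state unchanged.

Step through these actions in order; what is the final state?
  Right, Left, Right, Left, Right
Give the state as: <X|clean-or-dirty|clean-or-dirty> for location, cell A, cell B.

1. Right → <B|dirty|clean>
2. Left → <A|dirty|clean>
3. Right → <B|dirty|clean>
4. Left → <A|dirty|clean>
5. Right → <B|dirty|clean>

<B|dirty|clean>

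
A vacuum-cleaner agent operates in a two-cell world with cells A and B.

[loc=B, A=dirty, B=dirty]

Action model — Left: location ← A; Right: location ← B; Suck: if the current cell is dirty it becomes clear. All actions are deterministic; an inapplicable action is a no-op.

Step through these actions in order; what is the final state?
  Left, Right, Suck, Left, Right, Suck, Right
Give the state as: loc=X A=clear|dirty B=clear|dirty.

Left (#1): loc=A A=dirty B=dirty
Right (#2): loc=B A=dirty B=dirty
Suck (#3): loc=B A=dirty B=clear
Left (#4): loc=A A=dirty B=clear
Right (#5): loc=B A=dirty B=clear
Suck (#6): loc=B A=dirty B=clear
Right (#7): loc=B A=dirty B=clear

loc=B A=dirty B=clear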